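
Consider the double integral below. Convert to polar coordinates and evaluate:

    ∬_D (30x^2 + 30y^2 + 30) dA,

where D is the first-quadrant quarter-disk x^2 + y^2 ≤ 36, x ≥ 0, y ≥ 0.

The region D is 0 ≤ r ≤ 6, 0 ≤ θ ≤ π/2 in polar coordinates, where x = r cos(θ), y = r sin(θ), and dA = r dr dθ.

Under the substitution, the integrand becomes 30r^2 + 30, so

    ∬_D (30x^2 + 30y^2 + 30) dA = ∫_{0}^{π/2} ∫_{0}^{6} (30r^2 + 30) · r dr dθ.

Inner integral (in r): ∫_{0}^{6} (30r^2 + 30) · r dr = 10260.

Outer integral (in θ): ∫_{0}^{π/2} (10260) dθ = 5130π.

Therefore ∬_D (30x^2 + 30y^2 + 30) dA = 5130π.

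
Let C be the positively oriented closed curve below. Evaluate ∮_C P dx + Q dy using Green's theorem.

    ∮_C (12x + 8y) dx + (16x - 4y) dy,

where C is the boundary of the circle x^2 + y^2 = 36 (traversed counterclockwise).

Green's theorem converts the closed line integral into a double integral over the enclosed region D:

    ∮_C P dx + Q dy = ∬_D (∂Q/∂x - ∂P/∂y) dA.

Here P = 12x + 8y, Q = 16x - 4y, so

    ∂Q/∂x = 16,    ∂P/∂y = 8,
    ∂Q/∂x - ∂P/∂y = 8.

D is the region x^2 + y^2 ≤ 36. Evaluating the double integral:

In polar coordinates (x = r cos θ, y = r sin θ, dA = r dr dθ) the integrand becomes 8, so

    ∬_D (8) dA = ∫_0^{2π} ∫_0^{6} (8) · r dr dθ.

Inner (r from 0 to 6): 144.
Outer (θ from 0 to 2π): 288π.

Therefore ∮_C P dx + Q dy = 288π.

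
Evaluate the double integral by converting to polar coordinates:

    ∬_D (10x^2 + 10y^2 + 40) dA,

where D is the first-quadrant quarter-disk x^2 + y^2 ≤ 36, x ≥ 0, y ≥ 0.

The region D is 0 ≤ r ≤ 6, 0 ≤ θ ≤ π/2 in polar coordinates, where x = r cos(θ), y = r sin(θ), and dA = r dr dθ.

Under the substitution, the integrand becomes 10r^2 + 40, so

    ∬_D (10x^2 + 10y^2 + 40) dA = ∫_{0}^{π/2} ∫_{0}^{6} (10r^2 + 40) · r dr dθ.

Inner integral (in r): ∫_{0}^{6} (10r^2 + 40) · r dr = 3960.

Outer integral (in θ): ∫_{0}^{π/2} (3960) dθ = 1980π.

Therefore ∬_D (10x^2 + 10y^2 + 40) dA = 1980π.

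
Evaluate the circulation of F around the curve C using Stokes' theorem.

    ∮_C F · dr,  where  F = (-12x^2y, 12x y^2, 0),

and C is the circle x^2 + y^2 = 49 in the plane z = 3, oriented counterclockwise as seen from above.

Let S be the flat disk x^2 + y^2 ≤ 49 in the plane z = 3, with upward unit normal n̂ = ẑ. By Stokes' theorem,

    ∮_C F · dr = ∬_S (∇ × F) · n̂ dS = ∬_D (curl F)_z dA,

where D is the disk x^2 + y^2 ≤ 49.

Compute the curl of F = (-12x^2y, 12x y^2, 0):
    (∇ × F)_x = ∂F_z/∂y - ∂F_y/∂z = 0,
    (∇ × F)_y = ∂F_x/∂z - ∂F_z/∂x = 0,
    (∇ × F)_z = ∂F_y/∂x - ∂F_x/∂y = 12x^2 + 12y^2.

On z = 3, (curl F)_z = 12x^2 + 12y^2.

Convert to polar (x = r cos θ, y = r sin θ, dA = r dr dθ); the integrand becomes 12r^2, so

    ∬_D (curl F)_z dA = ∫_0^{2π} ∫_0^{7} (12r^2) · r dr dθ.

Inner (r from 0 to 7): 7203.
Outer (θ from 0 to 2π): 14406π.

Therefore ∮_C F · dr = 14406π.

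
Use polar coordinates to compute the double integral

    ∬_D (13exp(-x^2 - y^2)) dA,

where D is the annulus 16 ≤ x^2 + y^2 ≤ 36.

The region D is 4 ≤ r ≤ 6, 0 ≤ θ ≤ 2π in polar coordinates, where x = r cos(θ), y = r sin(θ), and dA = r dr dθ.

Under the substitution, the integrand becomes 13exp(-r^2), so

    ∬_D (13exp(-x^2 - y^2)) dA = ∫_{0}^{2π} ∫_{4}^{6} (13exp(-r^2)) · r dr dθ.

Inner integral (in r): ∫_{4}^{6} (13exp(-r^2)) · r dr = -(13 - 13exp(20))exp(-36)/2.

Outer integral (in θ): ∫_{0}^{2π} (-(13 - 13exp(20))exp(-36)/2) dθ = -13π (1 - exp(20))exp(-36).

Therefore ∬_D (13exp(-x^2 - y^2)) dA = -13π (1 - exp(20))exp(-36).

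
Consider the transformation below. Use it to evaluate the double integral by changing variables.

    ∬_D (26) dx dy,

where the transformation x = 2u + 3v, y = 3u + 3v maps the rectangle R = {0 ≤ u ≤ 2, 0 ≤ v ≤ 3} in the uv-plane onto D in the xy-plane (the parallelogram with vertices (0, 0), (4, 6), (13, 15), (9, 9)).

Compute the Jacobian determinant of (x, y) with respect to (u, v):

    ∂(x,y)/∂(u,v) = | 2  3 | = (2)(3) - (3)(3) = -3.
                   | 3  3 |

Its absolute value is |J| = 3 (the area scaling factor).

Substituting x = 2u + 3v, y = 3u + 3v into the integrand,

    26 → 26,

so the integral becomes

    ∬_R (26) · |J| du dv = ∫_0^2 ∫_0^3 (78) dv du.

Inner (v): 234.
Outer (u): 468.

Therefore ∬_D (26) dx dy = 468.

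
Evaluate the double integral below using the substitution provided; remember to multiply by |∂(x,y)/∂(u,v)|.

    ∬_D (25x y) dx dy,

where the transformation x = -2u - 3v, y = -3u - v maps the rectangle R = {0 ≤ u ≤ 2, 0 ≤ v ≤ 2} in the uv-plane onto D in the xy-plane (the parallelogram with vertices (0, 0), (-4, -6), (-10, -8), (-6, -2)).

Compute the Jacobian determinant of (x, y) with respect to (u, v):

    ∂(x,y)/∂(u,v) = | -2  -3 | = (-2)(-1) - (-3)(-3) = -7.
                   | -3  -1 |

Its absolute value is |J| = 7 (the area scaling factor).

Substituting x = -2u - 3v, y = -3u - v into the integrand,

    25x y → 150u^2 + 275u v + 75v^2,

so the integral becomes

    ∬_R (150u^2 + 275u v + 75v^2) · |J| du dv = ∫_0^2 ∫_0^2 (1050u^2 + 1925u v + 525v^2) dv du.

Inner (v): 2100u^2 + 3850u + 1400.
Outer (u): 16100.

Therefore ∬_D (25x y) dx dy = 16100.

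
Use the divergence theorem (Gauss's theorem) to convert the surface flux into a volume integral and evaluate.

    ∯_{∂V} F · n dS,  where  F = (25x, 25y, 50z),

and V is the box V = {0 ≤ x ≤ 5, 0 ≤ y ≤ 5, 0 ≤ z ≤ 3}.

By the divergence theorem,

    ∯_{∂V} F · n dS = ∭_V (∇ · F) dV.

Compute the divergence:
    ∇ · F = ∂F_x/∂x + ∂F_y/∂y + ∂F_z/∂z = 25 + 25 + 50 = 100.

V is a rectangular box, so dV = dx dy dz with 0 ≤ x ≤ 5, 0 ≤ y ≤ 5, 0 ≤ z ≤ 3.

Integrate (100) over V as an iterated integral:

    ∭_V (∇·F) dV = ∫_0^{5} ∫_0^{5} ∫_0^{3} (100) dz dy dx.

Inner (z from 0 to 3): 300.
Middle (y from 0 to 5): 1500.
Outer (x from 0 to 5): 7500.

Therefore ∯_{∂V} F · n dS = 7500.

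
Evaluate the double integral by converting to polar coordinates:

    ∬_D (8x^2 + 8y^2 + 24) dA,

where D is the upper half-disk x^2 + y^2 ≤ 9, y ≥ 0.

The region D is 0 ≤ r ≤ 3, 0 ≤ θ ≤ π in polar coordinates, where x = r cos(θ), y = r sin(θ), and dA = r dr dθ.

Under the substitution, the integrand becomes 8r^2 + 24, so

    ∬_D (8x^2 + 8y^2 + 24) dA = ∫_{0}^{π} ∫_{0}^{3} (8r^2 + 24) · r dr dθ.

Inner integral (in r): ∫_{0}^{3} (8r^2 + 24) · r dr = 270.

Outer integral (in θ): ∫_{0}^{π} (270) dθ = 270π.

Therefore ∬_D (8x^2 + 8y^2 + 24) dA = 270π.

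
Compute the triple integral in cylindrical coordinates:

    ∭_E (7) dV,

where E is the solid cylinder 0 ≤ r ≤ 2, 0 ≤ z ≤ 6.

In cylindrical coordinates, x = r cos(θ), y = r sin(θ), z = z, and dV = r dr dθ dz.

The integrand becomes 7, so

    ∭_E (7) dV = ∫_{0}^{2π} ∫_{0}^{2} ∫_{0}^{6} (7) · r dz dr dθ.

Inner (z): 42r.
Middle (r from 0 to 2): 84.
Outer (θ): 168π.

Therefore the triple integral equals 168π.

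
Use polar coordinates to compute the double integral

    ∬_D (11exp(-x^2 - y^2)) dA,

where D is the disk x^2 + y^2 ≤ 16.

The region D is 0 ≤ r ≤ 4, 0 ≤ θ ≤ 2π in polar coordinates, where x = r cos(θ), y = r sin(θ), and dA = r dr dθ.

Under the substitution, the integrand becomes 11exp(-r^2), so

    ∬_D (11exp(-x^2 - y^2)) dA = ∫_{0}^{2π} ∫_{0}^{4} (11exp(-r^2)) · r dr dθ.

Inner integral (in r): ∫_{0}^{4} (11exp(-r^2)) · r dr = 11/2 - 11exp(-16)/2.

Outer integral (in θ): ∫_{0}^{2π} (11/2 - 11exp(-16)/2) dθ = -11π exp(-16) + 11π.

Therefore ∬_D (11exp(-x^2 - y^2)) dA = -11π exp(-16) + 11π.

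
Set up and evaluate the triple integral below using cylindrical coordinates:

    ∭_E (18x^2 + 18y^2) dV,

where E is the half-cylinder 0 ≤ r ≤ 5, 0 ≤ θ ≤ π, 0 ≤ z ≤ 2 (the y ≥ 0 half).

In cylindrical coordinates, x = r cos(θ), y = r sin(θ), z = z, and dV = r dr dθ dz.

The integrand becomes 18r^2, so

    ∭_E (18x^2 + 18y^2) dV = ∫_{0}^{π} ∫_{0}^{5} ∫_{0}^{2} (18r^2) · r dz dr dθ.

Inner (z): 36r^3.
Middle (r from 0 to 5): 5625.
Outer (θ): 5625π.

Therefore the triple integral equals 5625π.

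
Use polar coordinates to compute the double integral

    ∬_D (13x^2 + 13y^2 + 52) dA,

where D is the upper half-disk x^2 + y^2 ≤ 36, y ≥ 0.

The region D is 0 ≤ r ≤ 6, 0 ≤ θ ≤ π in polar coordinates, where x = r cos(θ), y = r sin(θ), and dA = r dr dθ.

Under the substitution, the integrand becomes 13r^2 + 52, so

    ∬_D (13x^2 + 13y^2 + 52) dA = ∫_{0}^{π} ∫_{0}^{6} (13r^2 + 52) · r dr dθ.

Inner integral (in r): ∫_{0}^{6} (13r^2 + 52) · r dr = 5148.

Outer integral (in θ): ∫_{0}^{π} (5148) dθ = 5148π.

Therefore ∬_D (13x^2 + 13y^2 + 52) dA = 5148π.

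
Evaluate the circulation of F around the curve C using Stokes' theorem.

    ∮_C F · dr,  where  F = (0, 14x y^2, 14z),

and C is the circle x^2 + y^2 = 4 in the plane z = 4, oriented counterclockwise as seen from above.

Let S be the flat disk x^2 + y^2 ≤ 4 in the plane z = 4, with upward unit normal n̂ = ẑ. By Stokes' theorem,

    ∮_C F · dr = ∬_S (∇ × F) · n̂ dS = ∬_D (curl F)_z dA,

where D is the disk x^2 + y^2 ≤ 4.

Compute the curl of F = (0, 14x y^2, 14z):
    (∇ × F)_x = ∂F_z/∂y - ∂F_y/∂z = 0,
    (∇ × F)_y = ∂F_x/∂z - ∂F_z/∂x = 0,
    (∇ × F)_z = ∂F_y/∂x - ∂F_x/∂y = 14y^2.

On z = 4, (curl F)_z = 14y^2.

Convert to polar (x = r cos θ, y = r sin θ, dA = r dr dθ); the integrand becomes 14r^2sin(θ)^2, so

    ∬_D (curl F)_z dA = ∫_0^{2π} ∫_0^{2} (14r^2sin(θ)^2) · r dr dθ.

Inner (r from 0 to 2): 56sin(θ)^2.
Outer (θ from 0 to 2π): 56π.

Therefore ∮_C F · dr = 56π.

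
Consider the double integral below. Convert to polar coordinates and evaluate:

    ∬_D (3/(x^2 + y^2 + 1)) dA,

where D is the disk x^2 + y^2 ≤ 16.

The region D is 0 ≤ r ≤ 4, 0 ≤ θ ≤ 2π in polar coordinates, where x = r cos(θ), y = r sin(θ), and dA = r dr dθ.

Under the substitution, the integrand becomes 3/(r^2 + 1), so

    ∬_D (3/(x^2 + y^2 + 1)) dA = ∫_{0}^{2π} ∫_{0}^{4} (3/(r^2 + 1)) · r dr dθ.

Inner integral (in r): ∫_{0}^{4} (3/(r^2 + 1)) · r dr = 3log(17)/2.

Outer integral (in θ): ∫_{0}^{2π} (3log(17)/2) dθ = 3π log(17).

Therefore ∬_D (3/(x^2 + y^2 + 1)) dA = 3π log(17).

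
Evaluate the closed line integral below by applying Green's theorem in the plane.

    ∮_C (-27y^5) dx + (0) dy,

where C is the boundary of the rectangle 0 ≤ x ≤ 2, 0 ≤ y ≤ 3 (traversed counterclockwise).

Green's theorem converts the closed line integral into a double integral over the enclosed region D:

    ∮_C P dx + Q dy = ∬_D (∂Q/∂x - ∂P/∂y) dA.

Here P = -27y^5, Q = 0, so

    ∂Q/∂x = 0,    ∂P/∂y = -135y^4,
    ∂Q/∂x - ∂P/∂y = 135y^4.

D is the region 0 ≤ x ≤ 2, 0 ≤ y ≤ 3. Evaluating the double integral:

    ∬_D (135y^4) dA = ∫_0^{2} ∫_0^{3} (135y^4) dy dx.

Inner (y from 0 to 3): 6561.
Outer (x from 0 to 2): 13122.

Therefore ∮_C P dx + Q dy = 13122.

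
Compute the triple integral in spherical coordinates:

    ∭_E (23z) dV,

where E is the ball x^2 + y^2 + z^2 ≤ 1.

In spherical coordinates, x = ρ sin(φ) cos(θ), y = ρ sin(φ) sin(θ), z = ρ cos(φ), and dV = ρ^2 sin(φ) dρ dφ dθ.

The integrand becomes 23ρ cos(φ), so

    ∭_E (23z) dV = ∫_{0}^{2π} ∫_{0}^{π} ∫_{0}^{1} (23ρ cos(φ)) · ρ^2 sin(φ) dρ dφ dθ.

Inner (ρ): 23sin(2φ)/8.
Middle (φ): 0.
Outer (θ): 0.

Therefore the triple integral equals 0.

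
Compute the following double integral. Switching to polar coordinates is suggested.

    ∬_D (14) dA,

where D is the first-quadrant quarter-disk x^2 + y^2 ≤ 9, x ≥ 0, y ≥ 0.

The region D is 0 ≤ r ≤ 3, 0 ≤ θ ≤ π/2 in polar coordinates, where x = r cos(θ), y = r sin(θ), and dA = r dr dθ.

Under the substitution, the integrand becomes 14, so

    ∬_D (14) dA = ∫_{0}^{π/2} ∫_{0}^{3} (14) · r dr dθ.

Inner integral (in r): ∫_{0}^{3} (14) · r dr = 63.

Outer integral (in θ): ∫_{0}^{π/2} (63) dθ = 63π/2.

Therefore ∬_D (14) dA = 63π/2.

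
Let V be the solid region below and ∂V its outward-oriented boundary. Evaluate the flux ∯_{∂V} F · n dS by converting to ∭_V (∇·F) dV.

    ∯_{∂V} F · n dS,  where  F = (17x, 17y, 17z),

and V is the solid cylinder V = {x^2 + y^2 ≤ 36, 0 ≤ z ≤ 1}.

By the divergence theorem,

    ∯_{∂V} F · n dS = ∭_V (∇ · F) dV.

Compute the divergence:
    ∇ · F = ∂F_x/∂x + ∂F_y/∂y + ∂F_z/∂z = 17 + 17 + 17 = 51.

In cylindrical coordinates, x = r cos(θ), y = r sin(θ), z = z, dV = r dr dθ dz, with 0 ≤ r ≤ 6, 0 ≤ θ ≤ 2π, 0 ≤ z ≤ 1.

The integrand, after substitution and multiplying by the volume element, becomes (51) · r, so

    ∭_V (∇·F) dV = ∫_0^{2π} ∫_0^{6} ∫_0^{1} (51) · r dz dr dθ.

Inner (z from 0 to 1): 51r.
Middle (r from 0 to 6): 918.
Outer (θ from 0 to 2π): 1836π.

Therefore ∯_{∂V} F · n dS = 1836π.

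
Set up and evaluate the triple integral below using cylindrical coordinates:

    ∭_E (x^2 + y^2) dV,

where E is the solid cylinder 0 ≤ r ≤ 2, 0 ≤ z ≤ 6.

In cylindrical coordinates, x = r cos(θ), y = r sin(θ), z = z, and dV = r dr dθ dz.

The integrand becomes r^2, so

    ∭_E (x^2 + y^2) dV = ∫_{0}^{2π} ∫_{0}^{2} ∫_{0}^{6} (r^2) · r dz dr dθ.

Inner (z): 6r^3.
Middle (r from 0 to 2): 24.
Outer (θ): 48π.

Therefore the triple integral equals 48π.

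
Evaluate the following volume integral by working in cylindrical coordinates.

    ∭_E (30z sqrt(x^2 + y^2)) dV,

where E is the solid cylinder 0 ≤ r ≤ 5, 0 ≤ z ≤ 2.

In cylindrical coordinates, x = r cos(θ), y = r sin(θ), z = z, and dV = r dr dθ dz.

The integrand becomes 30r z, so

    ∭_E (30z sqrt(x^2 + y^2)) dV = ∫_{0}^{2π} ∫_{0}^{5} ∫_{0}^{2} (30r z) · r dz dr dθ.

Inner (z): 60r^2.
Middle (r from 0 to 5): 2500.
Outer (θ): 5000π.

Therefore the triple integral equals 5000π.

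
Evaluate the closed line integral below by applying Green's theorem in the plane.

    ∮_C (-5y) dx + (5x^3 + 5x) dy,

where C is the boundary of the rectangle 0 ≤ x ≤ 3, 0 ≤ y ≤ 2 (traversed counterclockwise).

Green's theorem converts the closed line integral into a double integral over the enclosed region D:

    ∮_C P dx + Q dy = ∬_D (∂Q/∂x - ∂P/∂y) dA.

Here P = -5y, Q = 5x^3 + 5x, so

    ∂Q/∂x = 15x^2 + 5,    ∂P/∂y = -5,
    ∂Q/∂x - ∂P/∂y = 15x^2 + 10.

D is the region 0 ≤ x ≤ 3, 0 ≤ y ≤ 2. Evaluating the double integral:

    ∬_D (15x^2 + 10) dA = ∫_0^{3} ∫_0^{2} (15x^2 + 10) dy dx.

Inner (y from 0 to 2): 30x^2 + 20.
Outer (x from 0 to 3): 330.

Therefore ∮_C P dx + Q dy = 330.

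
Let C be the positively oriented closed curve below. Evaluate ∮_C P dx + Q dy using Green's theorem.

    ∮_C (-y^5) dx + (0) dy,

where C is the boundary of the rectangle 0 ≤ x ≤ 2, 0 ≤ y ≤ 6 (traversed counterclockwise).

Green's theorem converts the closed line integral into a double integral over the enclosed region D:

    ∮_C P dx + Q dy = ∬_D (∂Q/∂x - ∂P/∂y) dA.

Here P = -y^5, Q = 0, so

    ∂Q/∂x = 0,    ∂P/∂y = -5y^4,
    ∂Q/∂x - ∂P/∂y = 5y^4.

D is the region 0 ≤ x ≤ 2, 0 ≤ y ≤ 6. Evaluating the double integral:

    ∬_D (5y^4) dA = ∫_0^{2} ∫_0^{6} (5y^4) dy dx.

Inner (y from 0 to 6): 7776.
Outer (x from 0 to 2): 15552.

Therefore ∮_C P dx + Q dy = 15552.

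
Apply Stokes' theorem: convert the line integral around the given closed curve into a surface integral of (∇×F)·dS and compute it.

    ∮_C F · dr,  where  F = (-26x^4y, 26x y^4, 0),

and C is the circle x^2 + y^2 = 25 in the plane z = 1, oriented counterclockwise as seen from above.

Let S be the flat disk x^2 + y^2 ≤ 25 in the plane z = 1, with upward unit normal n̂ = ẑ. By Stokes' theorem,

    ∮_C F · dr = ∬_S (∇ × F) · n̂ dS = ∬_D (curl F)_z dA,

where D is the disk x^2 + y^2 ≤ 25.

Compute the curl of F = (-26x^4y, 26x y^4, 0):
    (∇ × F)_x = ∂F_z/∂y - ∂F_y/∂z = 0,
    (∇ × F)_y = ∂F_x/∂z - ∂F_z/∂x = 0,
    (∇ × F)_z = ∂F_y/∂x - ∂F_x/∂y = 26x^4 + 26y^4.

On z = 1, (curl F)_z = 26x^4 + 26y^4.

Convert to polar (x = r cos θ, y = r sin θ, dA = r dr dθ); the integrand becomes 26r^4(sin(θ)^4 + cos(θ)^4), so

    ∬_D (curl F)_z dA = ∫_0^{2π} ∫_0^{5} (26r^4(sin(θ)^4 + cos(θ)^4)) · r dr dθ.

Inner (r from 0 to 5): 203125sin(θ)^4/3 + 203125cos(θ)^4/3.
Outer (θ from 0 to 2π): 203125π/2.

Therefore ∮_C F · dr = 203125π/2.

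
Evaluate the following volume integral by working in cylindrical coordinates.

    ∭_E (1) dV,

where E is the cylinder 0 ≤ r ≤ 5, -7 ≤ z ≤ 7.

In cylindrical coordinates, x = r cos(θ), y = r sin(θ), z = z, and dV = r dr dθ dz.

The integrand becomes 1, so

    ∭_E (1) dV = ∫_{0}^{2π} ∫_{0}^{5} ∫_{-7}^{7} (1) · r dz dr dθ.

Inner (z): 14r.
Middle (r from 0 to 5): 175.
Outer (θ): 350π.

Therefore the triple integral equals 350π.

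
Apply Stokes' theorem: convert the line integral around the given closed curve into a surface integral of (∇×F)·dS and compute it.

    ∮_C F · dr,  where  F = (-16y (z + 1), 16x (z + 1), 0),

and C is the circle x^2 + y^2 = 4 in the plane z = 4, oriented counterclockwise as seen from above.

Let S be the flat disk x^2 + y^2 ≤ 4 in the plane z = 4, with upward unit normal n̂ = ẑ. By Stokes' theorem,

    ∮_C F · dr = ∬_S (∇ × F) · n̂ dS = ∬_D (curl F)_z dA,

where D is the disk x^2 + y^2 ≤ 4.

Compute the curl of F = (-16y (z + 1), 16x (z + 1), 0):
    (∇ × F)_x = ∂F_z/∂y - ∂F_y/∂z = -16x,
    (∇ × F)_y = ∂F_x/∂z - ∂F_z/∂x = -16y,
    (∇ × F)_z = ∂F_y/∂x - ∂F_x/∂y = 32z + 32.

On z = 4, (curl F)_z = 160.

Convert to polar (x = r cos θ, y = r sin θ, dA = r dr dθ); the integrand becomes 160, so

    ∬_D (curl F)_z dA = ∫_0^{2π} ∫_0^{2} (160) · r dr dθ.

Inner (r from 0 to 2): 320.
Outer (θ from 0 to 2π): 640π.

Therefore ∮_C F · dr = 640π.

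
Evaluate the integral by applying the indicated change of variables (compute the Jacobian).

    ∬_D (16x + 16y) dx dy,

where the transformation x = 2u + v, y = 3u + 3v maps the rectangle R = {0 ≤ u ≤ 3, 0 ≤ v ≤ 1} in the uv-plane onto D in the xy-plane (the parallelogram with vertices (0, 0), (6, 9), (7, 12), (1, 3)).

Compute the Jacobian determinant of (x, y) with respect to (u, v):

    ∂(x,y)/∂(u,v) = | 2  1 | = (2)(3) - (1)(3) = 3.
                   | 3  3 |

Its absolute value is |J| = 3 (the area scaling factor).

Substituting x = 2u + v, y = 3u + 3v into the integrand,

    16x + 16y → 80u + 64v,

so the integral becomes

    ∬_R (80u + 64v) · |J| du dv = ∫_0^3 ∫_0^1 (240u + 192v) dv du.

Inner (v): 240u + 96.
Outer (u): 1368.

Therefore ∬_D (16x + 16y) dx dy = 1368.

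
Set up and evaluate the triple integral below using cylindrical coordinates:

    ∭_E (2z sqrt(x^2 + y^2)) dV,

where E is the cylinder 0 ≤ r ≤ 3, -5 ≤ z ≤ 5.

In cylindrical coordinates, x = r cos(θ), y = r sin(θ), z = z, and dV = r dr dθ dz.

The integrand becomes 2r z, so

    ∭_E (2z sqrt(x^2 + y^2)) dV = ∫_{0}^{2π} ∫_{0}^{3} ∫_{-5}^{5} (2r z) · r dz dr dθ.

Inner (z): 0.
Middle (r from 0 to 3): 0.
Outer (θ): 0.

Therefore the triple integral equals 0.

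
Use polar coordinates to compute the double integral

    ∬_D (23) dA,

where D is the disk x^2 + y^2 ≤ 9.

The region D is 0 ≤ r ≤ 3, 0 ≤ θ ≤ 2π in polar coordinates, where x = r cos(θ), y = r sin(θ), and dA = r dr dθ.

Under the substitution, the integrand becomes 23, so

    ∬_D (23) dA = ∫_{0}^{2π} ∫_{0}^{3} (23) · r dr dθ.

Inner integral (in r): ∫_{0}^{3} (23) · r dr = 207/2.

Outer integral (in θ): ∫_{0}^{2π} (207/2) dθ = 207π.

Therefore ∬_D (23) dA = 207π.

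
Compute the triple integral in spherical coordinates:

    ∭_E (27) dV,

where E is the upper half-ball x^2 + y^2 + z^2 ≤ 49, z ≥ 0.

In spherical coordinates, x = ρ sin(φ) cos(θ), y = ρ sin(φ) sin(θ), z = ρ cos(φ), and dV = ρ^2 sin(φ) dρ dφ dθ.

The integrand becomes 27, so

    ∭_E (27) dV = ∫_{0}^{2π} ∫_{0}^{π/2} ∫_{0}^{7} (27) · ρ^2 sin(φ) dρ dφ dθ.

Inner (ρ): 3087sin(φ).
Middle (φ): 3087.
Outer (θ): 6174π.

Therefore the triple integral equals 6174π.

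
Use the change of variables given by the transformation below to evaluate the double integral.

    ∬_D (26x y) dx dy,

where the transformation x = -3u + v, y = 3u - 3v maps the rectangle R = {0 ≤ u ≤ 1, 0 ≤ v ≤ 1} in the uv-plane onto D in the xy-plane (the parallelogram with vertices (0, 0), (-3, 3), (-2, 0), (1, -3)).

Compute the Jacobian determinant of (x, y) with respect to (u, v):

    ∂(x,y)/∂(u,v) = | -3  1 | = (-3)(-3) - (1)(3) = 6.
                   | 3  -3 |

Its absolute value is |J| = 6 (the area scaling factor).

Substituting x = -3u + v, y = 3u - 3v into the integrand,

    26x y → -234u^2 + 312u v - 78v^2,

so the integral becomes

    ∬_R (-234u^2 + 312u v - 78v^2) · |J| du dv = ∫_0^1 ∫_0^1 (-1404u^2 + 1872u v - 468v^2) dv du.

Inner (v): -1404u^2 + 936u - 156.
Outer (u): -156.

Therefore ∬_D (26x y) dx dy = -156.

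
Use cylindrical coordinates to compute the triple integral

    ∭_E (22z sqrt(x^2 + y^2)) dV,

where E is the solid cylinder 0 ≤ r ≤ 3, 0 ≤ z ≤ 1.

In cylindrical coordinates, x = r cos(θ), y = r sin(θ), z = z, and dV = r dr dθ dz.

The integrand becomes 22r z, so

    ∭_E (22z sqrt(x^2 + y^2)) dV = ∫_{0}^{2π} ∫_{0}^{3} ∫_{0}^{1} (22r z) · r dz dr dθ.

Inner (z): 11r^2.
Middle (r from 0 to 3): 99.
Outer (θ): 198π.

Therefore the triple integral equals 198π.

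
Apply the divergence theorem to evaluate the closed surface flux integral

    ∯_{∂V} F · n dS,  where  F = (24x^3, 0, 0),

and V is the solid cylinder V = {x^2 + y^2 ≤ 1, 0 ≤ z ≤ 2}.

By the divergence theorem,

    ∯_{∂V} F · n dS = ∭_V (∇ · F) dV.

Compute the divergence:
    ∇ · F = ∂F_x/∂x + ∂F_y/∂y + ∂F_z/∂z = 72x^2 + 0 + 0 = 72x^2.

In cylindrical coordinates, x = r cos(θ), y = r sin(θ), z = z, dV = r dr dθ dz, with 0 ≤ r ≤ 1, 0 ≤ θ ≤ 2π, 0 ≤ z ≤ 2.

The integrand, after substitution and multiplying by the volume element, becomes (72r^2cos(θ)^2) · r, so

    ∭_V (∇·F) dV = ∫_0^{2π} ∫_0^{1} ∫_0^{2} (72r^2cos(θ)^2) · r dz dr dθ.

Inner (z from 0 to 2): 144r^3cos(θ)^2.
Middle (r from 0 to 1): 36cos(θ)^2.
Outer (θ from 0 to 2π): 36π.

Therefore ∯_{∂V} F · n dS = 36π.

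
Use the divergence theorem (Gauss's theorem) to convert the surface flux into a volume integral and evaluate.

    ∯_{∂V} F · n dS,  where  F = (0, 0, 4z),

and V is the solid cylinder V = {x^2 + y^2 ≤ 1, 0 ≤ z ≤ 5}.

By the divergence theorem,

    ∯_{∂V} F · n dS = ∭_V (∇ · F) dV.

Compute the divergence:
    ∇ · F = ∂F_x/∂x + ∂F_y/∂y + ∂F_z/∂z = 0 + 0 + 4 = 4.

In cylindrical coordinates, x = r cos(θ), y = r sin(θ), z = z, dV = r dr dθ dz, with 0 ≤ r ≤ 1, 0 ≤ θ ≤ 2π, 0 ≤ z ≤ 5.

The integrand, after substitution and multiplying by the volume element, becomes (4) · r, so

    ∭_V (∇·F) dV = ∫_0^{2π} ∫_0^{1} ∫_0^{5} (4) · r dz dr dθ.

Inner (z from 0 to 5): 20r.
Middle (r from 0 to 1): 10.
Outer (θ from 0 to 2π): 20π.

Therefore ∯_{∂V} F · n dS = 20π.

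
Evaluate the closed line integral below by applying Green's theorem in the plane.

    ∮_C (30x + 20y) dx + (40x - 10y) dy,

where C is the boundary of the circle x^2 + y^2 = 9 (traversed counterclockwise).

Green's theorem converts the closed line integral into a double integral over the enclosed region D:

    ∮_C P dx + Q dy = ∬_D (∂Q/∂x - ∂P/∂y) dA.

Here P = 30x + 20y, Q = 40x - 10y, so

    ∂Q/∂x = 40,    ∂P/∂y = 20,
    ∂Q/∂x - ∂P/∂y = 20.

D is the region x^2 + y^2 ≤ 9. Evaluating the double integral:

In polar coordinates (x = r cos θ, y = r sin θ, dA = r dr dθ) the integrand becomes 20, so

    ∬_D (20) dA = ∫_0^{2π} ∫_0^{3} (20) · r dr dθ.

Inner (r from 0 to 3): 90.
Outer (θ from 0 to 2π): 180π.

Therefore ∮_C P dx + Q dy = 180π.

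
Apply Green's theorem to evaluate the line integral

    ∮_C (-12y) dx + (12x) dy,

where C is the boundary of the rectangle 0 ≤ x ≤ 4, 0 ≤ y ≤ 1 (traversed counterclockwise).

Green's theorem converts the closed line integral into a double integral over the enclosed region D:

    ∮_C P dx + Q dy = ∬_D (∂Q/∂x - ∂P/∂y) dA.

Here P = -12y, Q = 12x, so

    ∂Q/∂x = 12,    ∂P/∂y = -12,
    ∂Q/∂x - ∂P/∂y = 24.

D is the region 0 ≤ x ≤ 4, 0 ≤ y ≤ 1. Evaluating the double integral:

    ∬_D (24) dA = ∫_0^{4} ∫_0^{1} (24) dy dx.

Inner (y from 0 to 1): 24.
Outer (x from 0 to 4): 96.

Therefore ∮_C P dx + Q dy = 96.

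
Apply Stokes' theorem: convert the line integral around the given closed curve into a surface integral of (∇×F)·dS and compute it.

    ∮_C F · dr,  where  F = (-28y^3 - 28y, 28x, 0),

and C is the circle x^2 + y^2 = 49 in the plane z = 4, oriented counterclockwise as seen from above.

Let S be the flat disk x^2 + y^2 ≤ 49 in the plane z = 4, with upward unit normal n̂ = ẑ. By Stokes' theorem,

    ∮_C F · dr = ∬_S (∇ × F) · n̂ dS = ∬_D (curl F)_z dA,

where D is the disk x^2 + y^2 ≤ 49.

Compute the curl of F = (-28y^3 - 28y, 28x, 0):
    (∇ × F)_x = ∂F_z/∂y - ∂F_y/∂z = 0,
    (∇ × F)_y = ∂F_x/∂z - ∂F_z/∂x = 0,
    (∇ × F)_z = ∂F_y/∂x - ∂F_x/∂y = 84y^2 + 56.

On z = 4, (curl F)_z = 84y^2 + 56.

Convert to polar (x = r cos θ, y = r sin θ, dA = r dr dθ); the integrand becomes 84r^2sin(θ)^2 + 56, so

    ∬_D (curl F)_z dA = ∫_0^{2π} ∫_0^{7} (84r^2sin(θ)^2 + 56) · r dr dθ.

Inner (r from 0 to 7): 50421sin(θ)^2 + 1372.
Outer (θ from 0 to 2π): 53165π.

Therefore ∮_C F · dr = 53165π.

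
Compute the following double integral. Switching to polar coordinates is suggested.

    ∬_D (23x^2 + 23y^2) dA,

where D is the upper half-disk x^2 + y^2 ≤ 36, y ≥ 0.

The region D is 0 ≤ r ≤ 6, 0 ≤ θ ≤ π in polar coordinates, where x = r cos(θ), y = r sin(θ), and dA = r dr dθ.

Under the substitution, the integrand becomes 23r^2, so

    ∬_D (23x^2 + 23y^2) dA = ∫_{0}^{π} ∫_{0}^{6} (23r^2) · r dr dθ.

Inner integral (in r): ∫_{0}^{6} (23r^2) · r dr = 7452.

Outer integral (in θ): ∫_{0}^{π} (7452) dθ = 7452π.

Therefore ∬_D (23x^2 + 23y^2) dA = 7452π.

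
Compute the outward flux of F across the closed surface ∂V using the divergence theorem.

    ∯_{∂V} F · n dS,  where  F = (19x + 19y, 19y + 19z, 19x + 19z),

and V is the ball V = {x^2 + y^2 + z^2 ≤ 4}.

By the divergence theorem,

    ∯_{∂V} F · n dS = ∭_V (∇ · F) dV.

Compute the divergence:
    ∇ · F = ∂F_x/∂x + ∂F_y/∂y + ∂F_z/∂z = 19 + 19 + 19 = 57.

In spherical coordinates, x = ρ sin(φ) cos(θ), y = ρ sin(φ) sin(θ), z = ρ cos(φ), dV = ρ^2 sin(φ) dρ dφ dθ, with 0 ≤ ρ ≤ 2, 0 ≤ φ ≤ π, 0 ≤ θ ≤ 2π.

The integrand, after substitution and multiplying by the volume element, becomes (57) · ρ^2 sin(φ), so

    ∭_V (∇·F) dV = ∫_0^{2π} ∫_0^{π} ∫_0^{2} (57) · ρ^2 sin(φ) dρ dφ dθ.

Inner (ρ from 0 to 2): 152sin(φ).
Middle (φ from 0 to π): 304.
Outer (θ from 0 to 2π): 608π.

Therefore ∯_{∂V} F · n dS = 608π.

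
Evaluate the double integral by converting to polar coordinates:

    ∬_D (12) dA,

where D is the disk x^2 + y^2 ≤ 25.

The region D is 0 ≤ r ≤ 5, 0 ≤ θ ≤ 2π in polar coordinates, where x = r cos(θ), y = r sin(θ), and dA = r dr dθ.

Under the substitution, the integrand becomes 12, so

    ∬_D (12) dA = ∫_{0}^{2π} ∫_{0}^{5} (12) · r dr dθ.

Inner integral (in r): ∫_{0}^{5} (12) · r dr = 150.

Outer integral (in θ): ∫_{0}^{2π} (150) dθ = 300π.

Therefore ∬_D (12) dA = 300π.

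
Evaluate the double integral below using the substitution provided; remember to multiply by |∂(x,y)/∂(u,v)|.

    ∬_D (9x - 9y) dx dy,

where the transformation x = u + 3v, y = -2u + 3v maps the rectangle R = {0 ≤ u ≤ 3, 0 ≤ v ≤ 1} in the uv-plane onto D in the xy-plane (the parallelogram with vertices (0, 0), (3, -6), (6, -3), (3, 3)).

Compute the Jacobian determinant of (x, y) with respect to (u, v):

    ∂(x,y)/∂(u,v) = | 1  3 | = (1)(3) - (3)(-2) = 9.
                   | -2  3 |

Its absolute value is |J| = 9 (the area scaling factor).

Substituting x = u + 3v, y = -2u + 3v into the integrand,

    9x - 9y → 27u,

so the integral becomes

    ∬_R (27u) · |J| du dv = ∫_0^3 ∫_0^1 (243u) dv du.

Inner (v): 243u.
Outer (u): 2187/2.

Therefore ∬_D (9x - 9y) dx dy = 2187/2.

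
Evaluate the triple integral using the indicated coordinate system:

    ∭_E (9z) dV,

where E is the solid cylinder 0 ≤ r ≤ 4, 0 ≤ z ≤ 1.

In cylindrical coordinates, x = r cos(θ), y = r sin(θ), z = z, and dV = r dr dθ dz.

The integrand becomes 9z, so

    ∭_E (9z) dV = ∫_{0}^{2π} ∫_{0}^{4} ∫_{0}^{1} (9z) · r dz dr dθ.

Inner (z): 9r/2.
Middle (r from 0 to 4): 36.
Outer (θ): 72π.

Therefore the triple integral equals 72π.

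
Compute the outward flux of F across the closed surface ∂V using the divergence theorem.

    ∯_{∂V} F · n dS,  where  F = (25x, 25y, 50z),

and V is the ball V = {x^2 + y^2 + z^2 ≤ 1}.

By the divergence theorem,

    ∯_{∂V} F · n dS = ∭_V (∇ · F) dV.

Compute the divergence:
    ∇ · F = ∂F_x/∂x + ∂F_y/∂y + ∂F_z/∂z = 25 + 25 + 50 = 100.

In spherical coordinates, x = ρ sin(φ) cos(θ), y = ρ sin(φ) sin(θ), z = ρ cos(φ), dV = ρ^2 sin(φ) dρ dφ dθ, with 0 ≤ ρ ≤ 1, 0 ≤ φ ≤ π, 0 ≤ θ ≤ 2π.

The integrand, after substitution and multiplying by the volume element, becomes (100) · ρ^2 sin(φ), so

    ∭_V (∇·F) dV = ∫_0^{2π} ∫_0^{π} ∫_0^{1} (100) · ρ^2 sin(φ) dρ dφ dθ.

Inner (ρ from 0 to 1): 100sin(φ)/3.
Middle (φ from 0 to π): 200/3.
Outer (θ from 0 to 2π): 400π/3.

Therefore ∯_{∂V} F · n dS = 400π/3.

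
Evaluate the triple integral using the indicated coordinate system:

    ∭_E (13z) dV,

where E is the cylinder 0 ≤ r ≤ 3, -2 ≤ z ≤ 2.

In cylindrical coordinates, x = r cos(θ), y = r sin(θ), z = z, and dV = r dr dθ dz.

The integrand becomes 13z, so

    ∭_E (13z) dV = ∫_{0}^{2π} ∫_{0}^{3} ∫_{-2}^{2} (13z) · r dz dr dθ.

Inner (z): 0.
Middle (r from 0 to 3): 0.
Outer (θ): 0.

Therefore the triple integral equals 0.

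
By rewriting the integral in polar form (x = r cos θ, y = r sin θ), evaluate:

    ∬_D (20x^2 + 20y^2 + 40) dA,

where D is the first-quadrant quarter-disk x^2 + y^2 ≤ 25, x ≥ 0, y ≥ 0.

The region D is 0 ≤ r ≤ 5, 0 ≤ θ ≤ π/2 in polar coordinates, where x = r cos(θ), y = r sin(θ), and dA = r dr dθ.

Under the substitution, the integrand becomes 20r^2 + 40, so

    ∬_D (20x^2 + 20y^2 + 40) dA = ∫_{0}^{π/2} ∫_{0}^{5} (20r^2 + 40) · r dr dθ.

Inner integral (in r): ∫_{0}^{5} (20r^2 + 40) · r dr = 3625.

Outer integral (in θ): ∫_{0}^{π/2} (3625) dθ = 3625π/2.

Therefore ∬_D (20x^2 + 20y^2 + 40) dA = 3625π/2.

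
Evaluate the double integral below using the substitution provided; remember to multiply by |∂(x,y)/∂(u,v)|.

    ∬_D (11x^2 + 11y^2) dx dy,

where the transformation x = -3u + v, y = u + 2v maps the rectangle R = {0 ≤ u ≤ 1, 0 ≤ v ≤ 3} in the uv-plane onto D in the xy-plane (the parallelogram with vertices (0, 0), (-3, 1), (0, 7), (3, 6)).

Compute the Jacobian determinant of (x, y) with respect to (u, v):

    ∂(x,y)/∂(u,v) = | -3  1 | = (-3)(2) - (1)(1) = -7.
                   | 1  2 |

Its absolute value is |J| = 7 (the area scaling factor).

Substituting x = -3u + v, y = u + 2v into the integrand,

    11x^2 + 11y^2 → 110u^2 - 22u v + 55v^2,

so the integral becomes

    ∬_R (110u^2 - 22u v + 55v^2) · |J| du dv = ∫_0^1 ∫_0^3 (770u^2 - 154u v + 385v^2) dv du.

Inner (v): 2310u^2 - 693u + 3465.
Outer (u): 7777/2.

Therefore ∬_D (11x^2 + 11y^2) dx dy = 7777/2.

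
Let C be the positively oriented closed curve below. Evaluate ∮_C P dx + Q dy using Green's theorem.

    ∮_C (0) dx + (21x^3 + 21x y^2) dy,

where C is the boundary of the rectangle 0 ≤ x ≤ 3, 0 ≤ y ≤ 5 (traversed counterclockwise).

Green's theorem converts the closed line integral into a double integral over the enclosed region D:

    ∮_C P dx + Q dy = ∬_D (∂Q/∂x - ∂P/∂y) dA.

Here P = 0, Q = 21x^3 + 21x y^2, so

    ∂Q/∂x = 63x^2 + 21y^2,    ∂P/∂y = 0,
    ∂Q/∂x - ∂P/∂y = 63x^2 + 21y^2.

D is the region 0 ≤ x ≤ 3, 0 ≤ y ≤ 5. Evaluating the double integral:

    ∬_D (63x^2 + 21y^2) dA = ∫_0^{3} ∫_0^{5} (63x^2 + 21y^2) dy dx.

Inner (y from 0 to 5): 315x^2 + 875.
Outer (x from 0 to 3): 5460.

Therefore ∮_C P dx + Q dy = 5460.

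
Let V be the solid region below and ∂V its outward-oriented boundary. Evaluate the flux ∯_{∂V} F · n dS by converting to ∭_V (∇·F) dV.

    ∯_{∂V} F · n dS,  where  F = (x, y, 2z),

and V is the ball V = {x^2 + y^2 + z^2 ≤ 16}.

By the divergence theorem,

    ∯_{∂V} F · n dS = ∭_V (∇ · F) dV.

Compute the divergence:
    ∇ · F = ∂F_x/∂x + ∂F_y/∂y + ∂F_z/∂z = 1 + 1 + 2 = 4.

In spherical coordinates, x = ρ sin(φ) cos(θ), y = ρ sin(φ) sin(θ), z = ρ cos(φ), dV = ρ^2 sin(φ) dρ dφ dθ, with 0 ≤ ρ ≤ 4, 0 ≤ φ ≤ π, 0 ≤ θ ≤ 2π.

The integrand, after substitution and multiplying by the volume element, becomes (4) · ρ^2 sin(φ), so

    ∭_V (∇·F) dV = ∫_0^{2π} ∫_0^{π} ∫_0^{4} (4) · ρ^2 sin(φ) dρ dφ dθ.

Inner (ρ from 0 to 4): 256sin(φ)/3.
Middle (φ from 0 to π): 512/3.
Outer (θ from 0 to 2π): 1024π/3.

Therefore ∯_{∂V} F · n dS = 1024π/3.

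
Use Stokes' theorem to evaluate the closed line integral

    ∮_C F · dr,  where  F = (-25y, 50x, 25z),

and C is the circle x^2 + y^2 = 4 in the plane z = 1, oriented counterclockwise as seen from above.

Let S be the flat disk x^2 + y^2 ≤ 4 in the plane z = 1, with upward unit normal n̂ = ẑ. By Stokes' theorem,

    ∮_C F · dr = ∬_S (∇ × F) · n̂ dS = ∬_D (curl F)_z dA,

where D is the disk x^2 + y^2 ≤ 4.

Compute the curl of F = (-25y, 50x, 25z):
    (∇ × F)_x = ∂F_z/∂y - ∂F_y/∂z = 0,
    (∇ × F)_y = ∂F_x/∂z - ∂F_z/∂x = 0,
    (∇ × F)_z = ∂F_y/∂x - ∂F_x/∂y = 75.

On z = 1, (curl F)_z = 75.

Convert to polar (x = r cos θ, y = r sin θ, dA = r dr dθ); the integrand becomes 75, so

    ∬_D (curl F)_z dA = ∫_0^{2π} ∫_0^{2} (75) · r dr dθ.

Inner (r from 0 to 2): 150.
Outer (θ from 0 to 2π): 300π.

Therefore ∮_C F · dr = 300π.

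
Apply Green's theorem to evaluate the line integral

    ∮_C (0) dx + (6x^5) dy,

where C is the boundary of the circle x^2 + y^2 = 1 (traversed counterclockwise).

Green's theorem converts the closed line integral into a double integral over the enclosed region D:

    ∮_C P dx + Q dy = ∬_D (∂Q/∂x - ∂P/∂y) dA.

Here P = 0, Q = 6x^5, so

    ∂Q/∂x = 30x^4,    ∂P/∂y = 0,
    ∂Q/∂x - ∂P/∂y = 30x^4.

D is the region x^2 + y^2 ≤ 1. Evaluating the double integral:

In polar coordinates (x = r cos θ, y = r sin θ, dA = r dr dθ) the integrand becomes 30r^4cos(θ)^4, so

    ∬_D (30x^4) dA = ∫_0^{2π} ∫_0^{1} (30r^4cos(θ)^4) · r dr dθ.

Inner (r from 0 to 1): 5cos(θ)^4.
Outer (θ from 0 to 2π): 15π/4.

Therefore ∮_C P dx + Q dy = 15π/4.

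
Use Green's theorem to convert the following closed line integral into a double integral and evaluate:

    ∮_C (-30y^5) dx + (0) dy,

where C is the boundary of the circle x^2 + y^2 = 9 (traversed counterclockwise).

Green's theorem converts the closed line integral into a double integral over the enclosed region D:

    ∮_C P dx + Q dy = ∬_D (∂Q/∂x - ∂P/∂y) dA.

Here P = -30y^5, Q = 0, so

    ∂Q/∂x = 0,    ∂P/∂y = -150y^4,
    ∂Q/∂x - ∂P/∂y = 150y^4.

D is the region x^2 + y^2 ≤ 9. Evaluating the double integral:

In polar coordinates (x = r cos θ, y = r sin θ, dA = r dr dθ) the integrand becomes 150r^4sin(θ)^4, so

    ∬_D (150y^4) dA = ∫_0^{2π} ∫_0^{3} (150r^4sin(θ)^4) · r dr dθ.

Inner (r from 0 to 3): 18225sin(θ)^4.
Outer (θ from 0 to 2π): 54675π/4.

Therefore ∮_C P dx + Q dy = 54675π/4.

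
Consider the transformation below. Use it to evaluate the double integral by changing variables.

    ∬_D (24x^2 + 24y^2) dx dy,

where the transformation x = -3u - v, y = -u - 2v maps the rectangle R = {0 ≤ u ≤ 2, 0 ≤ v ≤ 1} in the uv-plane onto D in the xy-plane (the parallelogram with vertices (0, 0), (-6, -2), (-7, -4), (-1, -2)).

Compute the Jacobian determinant of (x, y) with respect to (u, v):

    ∂(x,y)/∂(u,v) = | -3  -1 | = (-3)(-2) - (-1)(-1) = 5.
                   | -1  -2 |

Its absolute value is |J| = 5 (the area scaling factor).

Substituting x = -3u - v, y = -u - 2v into the integrand,

    24x^2 + 24y^2 → 240u^2 + 240u v + 120v^2,

so the integral becomes

    ∬_R (240u^2 + 240u v + 120v^2) · |J| du dv = ∫_0^2 ∫_0^1 (1200u^2 + 1200u v + 600v^2) dv du.

Inner (v): 1200u^2 + 600u + 200.
Outer (u): 4800.

Therefore ∬_D (24x^2 + 24y^2) dx dy = 4800.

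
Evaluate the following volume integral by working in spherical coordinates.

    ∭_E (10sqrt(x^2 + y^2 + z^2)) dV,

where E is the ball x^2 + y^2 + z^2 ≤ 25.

In spherical coordinates, x = ρ sin(φ) cos(θ), y = ρ sin(φ) sin(θ), z = ρ cos(φ), and dV = ρ^2 sin(φ) dρ dφ dθ.

The integrand becomes 10ρ, so

    ∭_E (10sqrt(x^2 + y^2 + z^2)) dV = ∫_{0}^{2π} ∫_{0}^{π} ∫_{0}^{5} (10ρ) · ρ^2 sin(φ) dρ dφ dθ.

Inner (ρ): 3125sin(φ)/2.
Middle (φ): 3125.
Outer (θ): 6250π.

Therefore the triple integral equals 6250π.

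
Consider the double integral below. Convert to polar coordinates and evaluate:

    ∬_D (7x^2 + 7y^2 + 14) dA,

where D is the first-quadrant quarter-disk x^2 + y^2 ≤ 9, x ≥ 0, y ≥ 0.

The region D is 0 ≤ r ≤ 3, 0 ≤ θ ≤ π/2 in polar coordinates, where x = r cos(θ), y = r sin(θ), and dA = r dr dθ.

Under the substitution, the integrand becomes 7r^2 + 14, so

    ∬_D (7x^2 + 7y^2 + 14) dA = ∫_{0}^{π/2} ∫_{0}^{3} (7r^2 + 14) · r dr dθ.

Inner integral (in r): ∫_{0}^{3} (7r^2 + 14) · r dr = 819/4.

Outer integral (in θ): ∫_{0}^{π/2} (819/4) dθ = 819π/8.

Therefore ∬_D (7x^2 + 7y^2 + 14) dA = 819π/8.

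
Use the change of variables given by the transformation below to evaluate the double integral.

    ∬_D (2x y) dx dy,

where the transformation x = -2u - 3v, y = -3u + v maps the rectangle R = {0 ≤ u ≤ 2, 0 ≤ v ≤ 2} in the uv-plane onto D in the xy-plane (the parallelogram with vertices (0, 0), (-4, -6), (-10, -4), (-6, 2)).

Compute the Jacobian determinant of (x, y) with respect to (u, v):

    ∂(x,y)/∂(u,v) = | -2  -3 | = (-2)(1) - (-3)(-3) = -11.
                   | -3  1 |

Its absolute value is |J| = 11 (the area scaling factor).

Substituting x = -2u - 3v, y = -3u + v into the integrand,

    2x y → 12u^2 + 14u v - 6v^2,

so the integral becomes

    ∬_R (12u^2 + 14u v - 6v^2) · |J| du dv = ∫_0^2 ∫_0^2 (132u^2 + 154u v - 66v^2) dv du.

Inner (v): 264u^2 + 308u - 176.
Outer (u): 968.

Therefore ∬_D (2x y) dx dy = 968.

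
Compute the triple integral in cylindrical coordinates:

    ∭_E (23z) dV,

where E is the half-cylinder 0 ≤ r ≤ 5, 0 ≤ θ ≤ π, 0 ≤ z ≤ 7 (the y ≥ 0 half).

In cylindrical coordinates, x = r cos(θ), y = r sin(θ), z = z, and dV = r dr dθ dz.

The integrand becomes 23z, so

    ∭_E (23z) dV = ∫_{0}^{π} ∫_{0}^{5} ∫_{0}^{7} (23z) · r dz dr dθ.

Inner (z): 1127r/2.
Middle (r from 0 to 5): 28175/4.
Outer (θ): 28175π/4.

Therefore the triple integral equals 28175π/4.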